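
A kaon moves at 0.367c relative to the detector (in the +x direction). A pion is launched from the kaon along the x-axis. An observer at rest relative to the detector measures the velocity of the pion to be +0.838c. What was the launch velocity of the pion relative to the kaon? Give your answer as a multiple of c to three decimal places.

+0.680c

Invert the composition law: u' = (u − v)/(1 − uv/c²).
u' = (0.838 − 0.367) / (1 − (0.838)(0.367)) = 0.4710/0.6925 = 0.6802.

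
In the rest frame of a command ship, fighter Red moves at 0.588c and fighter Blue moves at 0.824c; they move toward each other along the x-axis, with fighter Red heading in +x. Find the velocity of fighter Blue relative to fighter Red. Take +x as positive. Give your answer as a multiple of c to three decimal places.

β_A = 0.588, β_B = -0.824.
Transform to A's frame with the inverse velocity-addition law: u' = (u − v)/(1 − uv/c²), taking u = β_B and v = β_A.
u' = (-0.824 − 0.588) / (1 − (0.588)(-0.824)) = -1.4120/1.4845 = -0.9512.

-0.951c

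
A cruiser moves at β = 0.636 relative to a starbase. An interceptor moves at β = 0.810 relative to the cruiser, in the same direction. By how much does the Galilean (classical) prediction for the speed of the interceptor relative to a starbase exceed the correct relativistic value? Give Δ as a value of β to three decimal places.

Δ = 0.492

Galilean: u_cl = 0.810 + 0.636 = 1.4460.
Relativistic: u_rel = (0.810 + 0.636) / (1 + 0.810·0.636) = 1.4460/1.5152 = 0.9544.
Δ = 1.4460 − 0.9544 = 0.4916.
(The classical prediction exceeds c; the relativistic result does not.)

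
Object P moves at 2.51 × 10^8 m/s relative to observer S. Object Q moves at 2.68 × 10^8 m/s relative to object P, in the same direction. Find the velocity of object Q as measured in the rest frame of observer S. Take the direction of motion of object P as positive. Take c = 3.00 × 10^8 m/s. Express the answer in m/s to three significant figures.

In units of c (dividing by 3.00 × 10^8 m/s): v = 0.837, u' = 0.893.
u = (u' + v)/(1 + u'v/c²):
u = (0.893 + 0.837) / (1 + 0.893·0.837) = 1.7300/1.7474 = 0.9900
(Galilean addition would give +1.730c, exceeding c.)
Converting back: u = 0.9900 × 3.00 × 10^8 m/s.

2.97 × 10^8 m/s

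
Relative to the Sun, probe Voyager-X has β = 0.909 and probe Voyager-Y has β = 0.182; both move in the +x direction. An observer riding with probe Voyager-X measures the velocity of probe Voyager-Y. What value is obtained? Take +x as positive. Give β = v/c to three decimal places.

β = -0.871

β_A = 0.909, β_B = 0.182.
Transform to A's frame with the inverse velocity-addition law: u' = (u − v)/(1 − uv/c²), taking u = β_B and v = β_A.
u' = (0.182 − 0.909) / (1 − (0.909)(0.182)) = -0.7270/0.8346 = -0.8711.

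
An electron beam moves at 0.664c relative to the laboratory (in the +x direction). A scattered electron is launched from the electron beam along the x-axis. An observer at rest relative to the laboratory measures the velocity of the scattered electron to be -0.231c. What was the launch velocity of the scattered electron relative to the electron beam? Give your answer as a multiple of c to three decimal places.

-0.776c

Invert the composition law: u' = (u − v)/(1 − uv/c²).
u' = (-0.231 − 0.664) / (1 − (-0.231)(0.664)) = -0.8950/1.1534 = -0.7760.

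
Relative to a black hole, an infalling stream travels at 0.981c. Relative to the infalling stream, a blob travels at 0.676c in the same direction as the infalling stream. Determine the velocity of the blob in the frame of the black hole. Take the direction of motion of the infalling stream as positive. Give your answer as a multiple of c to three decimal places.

0.996c

With v = 0.981 and u' = 0.676 (in units of c),
u = (u' + v)/(1 + u'v/c²):
u = (0.676 + 0.981) / (1 + 0.676·0.981) = 1.6570/1.6632 = 0.9963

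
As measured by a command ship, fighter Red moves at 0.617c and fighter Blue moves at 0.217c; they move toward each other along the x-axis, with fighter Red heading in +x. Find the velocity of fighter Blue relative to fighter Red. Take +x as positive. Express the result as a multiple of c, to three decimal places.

β_A = 0.617, β_B = -0.217.
Transform to A's frame with the inverse velocity-addition law: u' = (u − v)/(1 − uv/c²), taking u = β_B and v = β_A.
u' = (-0.217 − 0.617) / (1 − (0.617)(-0.217)) = -0.8340/1.1339 = -0.7355.

-0.736c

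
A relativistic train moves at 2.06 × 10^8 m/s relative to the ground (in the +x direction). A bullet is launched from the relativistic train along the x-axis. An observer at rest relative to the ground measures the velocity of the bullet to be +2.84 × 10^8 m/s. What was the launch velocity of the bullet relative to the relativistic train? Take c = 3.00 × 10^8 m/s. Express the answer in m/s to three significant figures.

+2.23 × 10^8 m/s

v = 0.687c, u = 0.947c.
Invert the composition law: u' = (u − v)/(1 − uv/c²).
u' = (0.947 − 0.687) / (1 − (0.947)(0.687)) = 0.2600/0.3500 = 0.7430.
u' = 0.7430 × 3.00 × 10^8 m/s.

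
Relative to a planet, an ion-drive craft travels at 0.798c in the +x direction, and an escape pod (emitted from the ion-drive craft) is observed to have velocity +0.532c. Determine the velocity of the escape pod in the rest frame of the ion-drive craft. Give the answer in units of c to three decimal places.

Invert the composition law: u' = (u − v)/(1 − uv/c²).
u' = (0.532 − 0.798) / (1 − (0.532)(0.798)) = -0.2660/0.5755 = -0.4622.

-0.462c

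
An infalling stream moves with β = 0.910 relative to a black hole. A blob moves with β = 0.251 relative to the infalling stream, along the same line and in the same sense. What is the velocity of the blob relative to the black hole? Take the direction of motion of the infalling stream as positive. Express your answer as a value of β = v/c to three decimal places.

β = 0.945

With v = 0.910 and u' = 0.251 (in units of c),
u = (u' + v)/(1 + u'v/c²):
u = (0.251 + 0.910) / (1 + 0.251·0.910) = 1.1610/1.2284 = 0.9451
(Galilean addition would give +1.161c, exceeding c.)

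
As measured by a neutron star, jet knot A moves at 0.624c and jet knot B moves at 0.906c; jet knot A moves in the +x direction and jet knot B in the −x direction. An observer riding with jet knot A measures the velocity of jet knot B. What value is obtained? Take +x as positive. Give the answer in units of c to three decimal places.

-0.977c

β_A = 0.624, β_B = -0.906.
Transform to A's frame with the inverse velocity-addition law: u' = (u − v)/(1 − uv/c²), taking u = β_B and v = β_A.
u' = (-0.906 − 0.624) / (1 − (0.624)(-0.906)) = -1.5300/1.5653 = -0.9774.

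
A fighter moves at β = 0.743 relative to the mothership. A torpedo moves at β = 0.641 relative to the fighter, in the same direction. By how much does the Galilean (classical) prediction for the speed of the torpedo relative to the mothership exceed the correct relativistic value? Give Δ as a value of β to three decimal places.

Δ = 0.446

Galilean: u_cl = 0.641 + 0.743 = 1.3840.
Relativistic: u_rel = (0.641 + 0.743) / (1 + 0.641·0.743) = 1.3840/1.4763 = 0.9375.
Δ = 1.3840 − 0.9375 = 0.4465.
(The classical prediction exceeds c; the relativistic result does not.)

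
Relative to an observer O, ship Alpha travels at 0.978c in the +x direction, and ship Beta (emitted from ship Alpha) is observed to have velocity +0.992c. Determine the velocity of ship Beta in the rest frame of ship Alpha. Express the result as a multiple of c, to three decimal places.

Invert the composition law: u' = (u − v)/(1 − uv/c²).
u' = (0.992 − 0.978) / (1 − (0.992)(0.978)) = 0.0140/0.0298 = 0.4694.

+0.469c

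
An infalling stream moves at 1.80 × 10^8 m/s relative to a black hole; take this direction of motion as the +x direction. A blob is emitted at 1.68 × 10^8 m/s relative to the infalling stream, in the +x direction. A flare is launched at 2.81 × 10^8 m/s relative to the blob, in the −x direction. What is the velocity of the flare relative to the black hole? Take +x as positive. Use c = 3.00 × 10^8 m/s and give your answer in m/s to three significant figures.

-1.10 × 10^8 m/s

Apply u = (u' + v)/(1 + u'v/c²) successively, working outward toward the black hole.
(Dividing each given speed by c = 3.00 × 10^8 m/s to work in units of c.)
Start: velocity of the infalling stream relative to the black hole = 0.6000c.
Compose with the blob (u' = 0.560 in the infalling stream frame): u_1 = (0.560 + 0.600) / (1 + 0.560·0.600) = 1.1600/1.3360 = 0.8683.
Compose with the flare (u' = -0.937 in the blob frame): u_2 = (-0.937 + 0.868) / (1 + (-0.937)·0.868) = -0.0684/0.1867 = -0.3663.
So u = -0.3663 × 3.00 × 10^8 m/s.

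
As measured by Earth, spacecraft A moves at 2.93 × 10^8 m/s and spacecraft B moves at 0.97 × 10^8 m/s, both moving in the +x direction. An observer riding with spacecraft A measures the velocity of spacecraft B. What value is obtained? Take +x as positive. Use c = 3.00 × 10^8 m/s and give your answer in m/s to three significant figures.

β_A = 0.977, β_B = 0.323 (dividing each by c = 3.00 × 10^8 m/s).
Transform to A's frame with the inverse velocity-addition law: u' = (u − v)/(1 − uv/c²), taking u = β_B and v = β_A.
u' = (0.323 − 0.977) / (1 − (0.977)(0.323)) = -0.6533/0.6842 = -0.9549.
u' = -0.9549 × 3.00 × 10^8 m/s.

-2.86 × 10^8 m/s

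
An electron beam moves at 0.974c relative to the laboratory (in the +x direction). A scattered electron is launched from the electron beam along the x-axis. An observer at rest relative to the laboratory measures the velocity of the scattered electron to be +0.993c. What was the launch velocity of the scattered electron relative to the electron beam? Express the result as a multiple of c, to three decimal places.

+0.579c

Invert the composition law: u' = (u − v)/(1 − uv/c²).
u' = (0.993 − 0.974) / (1 − (0.993)(0.974)) = 0.0190/0.0328 = 0.5790.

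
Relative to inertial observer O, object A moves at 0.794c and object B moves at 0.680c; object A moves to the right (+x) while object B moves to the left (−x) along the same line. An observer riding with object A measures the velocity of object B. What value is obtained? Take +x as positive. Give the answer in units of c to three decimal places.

-0.957c

β_A = 0.794, β_B = -0.680.
Transform to A's frame with the inverse velocity-addition law: u' = (u − v)/(1 − uv/c²), taking u = β_B and v = β_A.
u' = (-0.680 − 0.794) / (1 − (0.794)(-0.680)) = -1.4740/1.5399 = -0.9572.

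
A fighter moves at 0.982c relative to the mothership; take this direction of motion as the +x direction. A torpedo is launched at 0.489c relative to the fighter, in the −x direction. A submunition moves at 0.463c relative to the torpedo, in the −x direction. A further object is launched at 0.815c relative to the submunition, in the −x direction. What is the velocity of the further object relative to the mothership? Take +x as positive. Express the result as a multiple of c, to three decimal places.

Apply u = (u' + v)/(1 + u'v/c²) successively, working outward toward the mothership.
Start: velocity of the fighter relative to the mothership = 0.9820c.
Compose with the torpedo (u' = -0.489 in the fighter frame): u_1 = (-0.489 + 0.982) / (1 + (-0.489)·0.982) = 0.4930/0.5198 = 0.9484.
Compose with the submunition (u' = -0.463 in the torpedo frame): u_2 = (-0.463 + 0.948) / (1 + (-0.463)·0.948) = 0.4854/0.5609 = 0.8655.
Compose with the further object (u' = -0.815 in the submunition frame): u_3 = (-0.815 + 0.866) / (1 + (-0.815)·0.866) = 0.0505/0.2946 = 0.1714.

+0.171c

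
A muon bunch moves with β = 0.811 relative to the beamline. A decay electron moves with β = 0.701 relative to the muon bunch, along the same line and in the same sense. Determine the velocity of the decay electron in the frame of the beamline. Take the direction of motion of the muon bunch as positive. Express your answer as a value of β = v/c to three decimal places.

With v = 0.811 and u' = 0.701 (in units of c),
u = (u' + v)/(1 + u'v/c²):
u = (0.701 + 0.811) / (1 + 0.701·0.811) = 1.5120/1.5685 = 0.9640
(Galilean addition would give +1.512c, exceeding c.)

β = 0.964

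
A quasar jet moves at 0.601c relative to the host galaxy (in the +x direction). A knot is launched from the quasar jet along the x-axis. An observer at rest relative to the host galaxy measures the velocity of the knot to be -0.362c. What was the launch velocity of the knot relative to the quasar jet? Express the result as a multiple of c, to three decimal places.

Invert the composition law: u' = (u − v)/(1 − uv/c²).
u' = (-0.362 − 0.601) / (1 − (-0.362)(0.601)) = -0.9630/1.2176 = -0.7909.

-0.791c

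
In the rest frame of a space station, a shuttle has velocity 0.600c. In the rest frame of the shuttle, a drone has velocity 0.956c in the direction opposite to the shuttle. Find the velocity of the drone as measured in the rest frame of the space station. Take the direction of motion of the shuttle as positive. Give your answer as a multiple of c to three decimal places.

With v = 0.600 and u' = -0.956 (in units of c),
u = (u' + v)/(1 + u'v/c²):
u = (-0.956 + 0.600) / (1 + (-0.956)·0.600) = -0.3560/0.4264 = -0.8349

-0.835c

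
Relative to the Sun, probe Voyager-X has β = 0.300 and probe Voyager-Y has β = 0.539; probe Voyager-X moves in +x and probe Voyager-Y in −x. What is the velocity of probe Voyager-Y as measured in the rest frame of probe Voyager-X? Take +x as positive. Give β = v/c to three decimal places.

β = -0.722

β_A = 0.300, β_B = -0.539.
Transform to A's frame with the inverse velocity-addition law: u' = (u − v)/(1 − uv/c²), taking u = β_B and v = β_A.
u' = (-0.539 − 0.300) / (1 − (0.300)(-0.539)) = -0.8390/1.1617 = -0.7222.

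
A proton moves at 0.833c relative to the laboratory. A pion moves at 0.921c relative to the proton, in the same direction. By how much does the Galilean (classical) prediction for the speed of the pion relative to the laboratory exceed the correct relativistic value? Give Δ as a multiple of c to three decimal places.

Galilean: u_cl = 0.921 + 0.833 = 1.7540.
Relativistic: u_rel = (0.921 + 0.833) / (1 + 0.921·0.833) = 1.7540/1.7672 = 0.9925.
Δ = 1.7540 − 0.9925 = 0.7615.
(The classical prediction exceeds c; the relativistic result does not.)

Δ = 0.761c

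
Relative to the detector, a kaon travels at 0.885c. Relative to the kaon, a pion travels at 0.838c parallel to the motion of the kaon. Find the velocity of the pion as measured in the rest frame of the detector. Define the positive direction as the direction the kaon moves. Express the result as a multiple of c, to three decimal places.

0.989c

With v = 0.885 and u' = 0.838 (in units of c),
u = (u' + v)/(1 + u'v/c²):
u = (0.838 + 0.885) / (1 + 0.838·0.885) = 1.7230/1.7416 = 0.9893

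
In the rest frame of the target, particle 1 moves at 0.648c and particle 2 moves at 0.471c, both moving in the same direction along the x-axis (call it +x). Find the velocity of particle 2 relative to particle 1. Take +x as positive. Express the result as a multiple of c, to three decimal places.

-0.255c

β_A = 0.648, β_B = 0.471.
Transform to A's frame with the inverse velocity-addition law: u' = (u − v)/(1 − uv/c²), taking u = β_B and v = β_A.
u' = (0.471 − 0.648) / (1 − (0.648)(0.471)) = -0.1770/0.6948 = -0.2548.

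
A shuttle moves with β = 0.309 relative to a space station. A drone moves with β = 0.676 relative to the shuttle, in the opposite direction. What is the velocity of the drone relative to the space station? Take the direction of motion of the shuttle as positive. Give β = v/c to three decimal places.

β = -0.464

With v = 0.309 and u' = -0.676 (in units of c),
u = (u' + v)/(1 + u'v/c²):
u = (-0.676 + 0.309) / (1 + (-0.676)·0.309) = -0.3670/0.7911 = -0.4639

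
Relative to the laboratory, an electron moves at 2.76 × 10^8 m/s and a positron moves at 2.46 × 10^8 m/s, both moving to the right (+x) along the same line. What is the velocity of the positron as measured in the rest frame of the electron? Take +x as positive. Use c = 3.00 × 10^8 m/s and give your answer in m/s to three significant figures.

β_A = 0.920, β_B = 0.820 (dividing each by c = 3.00 × 10^8 m/s).
Transform to A's frame with the inverse velocity-addition law: u' = (u − v)/(1 − uv/c²), taking u = β_B and v = β_A.
u' = (0.820 − 0.920) / (1 − (0.920)(0.820)) = -0.1000/0.2456 = -0.4072.
u' = -0.4072 × 3.00 × 10^8 m/s.

-1.22 × 10^8 m/s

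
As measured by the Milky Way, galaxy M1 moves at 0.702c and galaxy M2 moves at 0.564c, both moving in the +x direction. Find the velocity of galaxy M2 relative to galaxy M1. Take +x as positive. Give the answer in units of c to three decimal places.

-0.228c

β_A = 0.702, β_B = 0.564.
Transform to A's frame with the inverse velocity-addition law: u' = (u − v)/(1 − uv/c²), taking u = β_B and v = β_A.
u' = (0.564 − 0.702) / (1 − (0.702)(0.564)) = -0.1380/0.6041 = -0.2284.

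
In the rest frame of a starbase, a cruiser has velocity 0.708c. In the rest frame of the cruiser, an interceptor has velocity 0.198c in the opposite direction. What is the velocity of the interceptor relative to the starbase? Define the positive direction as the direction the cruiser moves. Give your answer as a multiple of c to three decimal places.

With v = 0.708 and u' = -0.198 (in units of c),
u = (u' + v)/(1 + u'v/c²):
u = (-0.198 + 0.708) / (1 + (-0.198)·0.708) = 0.5100/0.8598 = 0.5932
(Galilean addition would give +0.510c.)

+0.593c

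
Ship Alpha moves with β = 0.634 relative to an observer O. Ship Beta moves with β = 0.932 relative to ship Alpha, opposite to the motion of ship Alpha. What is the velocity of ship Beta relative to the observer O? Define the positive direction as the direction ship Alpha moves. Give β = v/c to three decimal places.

β = -0.728

With v = 0.634 and u' = -0.932 (in units of c),
u = (u' + v)/(1 + u'v/c²):
u = (-0.932 + 0.634) / (1 + (-0.932)·0.634) = -0.2980/0.4091 = -0.7284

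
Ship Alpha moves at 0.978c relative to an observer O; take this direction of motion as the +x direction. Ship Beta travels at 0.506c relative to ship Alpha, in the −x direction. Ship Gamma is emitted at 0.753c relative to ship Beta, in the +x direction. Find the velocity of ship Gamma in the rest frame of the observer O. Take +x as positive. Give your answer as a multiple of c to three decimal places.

Apply u = (u' + v)/(1 + u'v/c²) successively, working outward toward the observer O.
Start: velocity of ship Alpha relative to the observer O = 0.9780c.
Compose with ship Beta (u' = -0.506 in ship Alpha frame): u_1 = (-0.506 + 0.978) / (1 + (-0.506)·0.978) = 0.4720/0.5051 = 0.9344.
Compose with ship Gamma (u' = 0.753 in ship Beta frame): u_2 = (0.753 + 0.934) / (1 + 0.753·0.934) = 1.6874/1.7036 = 0.9905.

+0.990c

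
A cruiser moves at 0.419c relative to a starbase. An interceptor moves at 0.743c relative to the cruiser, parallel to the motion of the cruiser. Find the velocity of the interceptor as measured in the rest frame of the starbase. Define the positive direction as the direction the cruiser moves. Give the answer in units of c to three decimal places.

0.886c

With v = 0.419 and u' = 0.743 (in units of c),
u = (u' + v)/(1 + u'v/c²):
u = (0.743 + 0.419) / (1 + 0.743·0.419) = 1.1620/1.3113 = 0.8861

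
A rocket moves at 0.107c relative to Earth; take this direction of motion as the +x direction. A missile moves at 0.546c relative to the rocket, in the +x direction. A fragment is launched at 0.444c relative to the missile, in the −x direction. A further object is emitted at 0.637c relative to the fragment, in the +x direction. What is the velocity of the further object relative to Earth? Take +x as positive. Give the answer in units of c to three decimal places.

+0.760c

Apply u = (u' + v)/(1 + u'v/c²) successively, working outward toward Earth.
Start: velocity of the rocket relative to Earth = 0.1070c.
Compose with the missile (u' = 0.546 in the rocket frame): u_1 = (0.546 + 0.107) / (1 + 0.546·0.107) = 0.6530/1.0584 = 0.6170.
Compose with the fragment (u' = -0.444 in the missile frame): u_2 = (-0.444 + 0.617) / (1 + (-0.444)·0.617) = 0.1730/0.7261 = 0.2382.
Compose with the further object (u' = 0.637 in the fragment frame): u_3 = (0.637 + 0.238) / (1 + 0.637·0.238) = 0.8752/1.1517 = 0.7599.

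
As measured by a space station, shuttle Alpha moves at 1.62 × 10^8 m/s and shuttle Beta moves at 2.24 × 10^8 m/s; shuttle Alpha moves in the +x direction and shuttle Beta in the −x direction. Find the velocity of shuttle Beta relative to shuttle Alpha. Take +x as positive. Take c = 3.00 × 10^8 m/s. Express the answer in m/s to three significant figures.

β_A = 0.540, β_B = -0.747 (dividing each by c = 3.00 × 10^8 m/s).
Transform to A's frame with the inverse velocity-addition law: u' = (u − v)/(1 − uv/c²), taking u = β_B and v = β_A.
u' = (-0.747 − 0.540) / (1 − (0.540)(-0.747)) = -1.2867/1.4032 = -0.9170.
u' = -0.9170 × 3.00 × 10^8 m/s.

-2.75 × 10^8 m/s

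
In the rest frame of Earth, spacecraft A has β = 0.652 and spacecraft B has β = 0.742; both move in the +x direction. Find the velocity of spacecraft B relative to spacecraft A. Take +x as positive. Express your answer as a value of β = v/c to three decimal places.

β = +0.174

β_A = 0.652, β_B = 0.742.
Transform to A's frame with the inverse velocity-addition law: u' = (u − v)/(1 − uv/c²), taking u = β_B and v = β_A.
u' = (0.742 − 0.652) / (1 − (0.652)(0.742)) = 0.0900/0.5162 = 0.1743.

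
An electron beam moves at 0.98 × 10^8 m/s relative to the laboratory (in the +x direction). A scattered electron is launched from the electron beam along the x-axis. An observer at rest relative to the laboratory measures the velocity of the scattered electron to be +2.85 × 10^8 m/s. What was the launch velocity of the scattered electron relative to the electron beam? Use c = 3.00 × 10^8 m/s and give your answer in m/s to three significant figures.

+2.71 × 10^8 m/s

v = 0.327c, u = 0.950c.
Invert the composition law: u' = (u − v)/(1 − uv/c²).
u' = (0.950 − 0.327) / (1 − (0.950)(0.327)) = 0.6233/0.6897 = 0.9038.
u' = 0.9038 × 3.00 × 10^8 m/s.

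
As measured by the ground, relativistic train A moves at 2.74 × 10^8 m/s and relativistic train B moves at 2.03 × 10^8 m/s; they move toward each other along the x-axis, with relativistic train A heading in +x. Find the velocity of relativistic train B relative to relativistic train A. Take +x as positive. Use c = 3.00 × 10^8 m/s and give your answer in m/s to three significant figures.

-2.95 × 10^8 m/s

β_A = 0.913, β_B = -0.677 (dividing each by c = 3.00 × 10^8 m/s).
Transform to A's frame with the inverse velocity-addition law: u' = (u − v)/(1 − uv/c²), taking u = β_B and v = β_A.
u' = (-0.677 − 0.913) / (1 − (0.913)(-0.677)) = -1.5900/1.6180 = -0.9827.
u' = -0.9827 × 3.00 × 10^8 m/s.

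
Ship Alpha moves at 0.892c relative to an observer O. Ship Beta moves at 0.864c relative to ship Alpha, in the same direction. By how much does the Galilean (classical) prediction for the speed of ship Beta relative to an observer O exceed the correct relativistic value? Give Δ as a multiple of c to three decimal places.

Δ = 0.764c

Galilean: u_cl = 0.864 + 0.892 = 1.7560.
Relativistic: u_rel = (0.864 + 0.892) / (1 + 0.864·0.892) = 1.7560/1.7707 = 0.9917.
Δ = 1.7560 − 0.9917 = 0.7643.
(The classical prediction exceeds c; the relativistic result does not.)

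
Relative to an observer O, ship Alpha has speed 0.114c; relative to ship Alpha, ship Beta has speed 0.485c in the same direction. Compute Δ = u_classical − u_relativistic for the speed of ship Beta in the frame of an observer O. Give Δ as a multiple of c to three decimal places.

Galilean: u_cl = 0.485 + 0.114 = 0.5990.
Relativistic: u_rel = (0.485 + 0.114) / (1 + 0.485·0.114) = 0.5990/1.0553 = 0.5676.
Δ = 0.5990 − 0.5676 = 0.0314.

Δ = 0.031c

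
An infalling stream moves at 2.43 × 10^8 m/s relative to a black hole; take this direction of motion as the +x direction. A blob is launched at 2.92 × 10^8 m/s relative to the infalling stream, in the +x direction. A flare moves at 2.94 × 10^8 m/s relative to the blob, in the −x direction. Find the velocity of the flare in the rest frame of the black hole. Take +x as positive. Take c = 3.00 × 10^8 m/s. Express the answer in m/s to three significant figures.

+2.26 × 10^8 m/s

Apply u = (u' + v)/(1 + u'v/c²) successively, working outward toward the black hole.
(Dividing each given speed by c = 3.00 × 10^8 m/s to work in units of c.)
Start: velocity of the infalling stream relative to the black hole = 0.8100c.
Compose with the blob (u' = 0.973 in the infalling stream frame): u_1 = (0.973 + 0.810) / (1 + 0.973·0.810) = 1.7833/1.7884 = 0.9972.
Compose with the flare (u' = -0.980 in the blob frame): u_2 = (-0.980 + 0.997) / (1 + (-0.980)·0.997) = 0.0172/0.0228 = 0.7537.
So u = 0.7537 × 3.00 × 10^8 m/s.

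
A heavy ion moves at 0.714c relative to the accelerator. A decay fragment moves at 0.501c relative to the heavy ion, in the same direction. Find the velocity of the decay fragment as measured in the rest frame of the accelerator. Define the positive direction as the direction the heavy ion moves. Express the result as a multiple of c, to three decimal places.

0.895c

With v = 0.714 and u' = 0.501 (in units of c),
u = (u' + v)/(1 + u'v/c²):
u = (0.501 + 0.714) / (1 + 0.501·0.714) = 1.2150/1.3577 = 0.8949
(Galilean addition would give +1.215c, exceeding c.)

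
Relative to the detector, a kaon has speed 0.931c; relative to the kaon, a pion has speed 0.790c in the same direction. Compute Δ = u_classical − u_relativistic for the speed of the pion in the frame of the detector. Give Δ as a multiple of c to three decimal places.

Galilean: u_cl = 0.790 + 0.931 = 1.7210.
Relativistic: u_rel = (0.790 + 0.931) / (1 + 0.790·0.931) = 1.7210/1.7355 = 0.9917.
Δ = 1.7210 − 0.9917 = 0.7293.
(The classical prediction exceeds c; the relativistic result does not.)

Δ = 0.729c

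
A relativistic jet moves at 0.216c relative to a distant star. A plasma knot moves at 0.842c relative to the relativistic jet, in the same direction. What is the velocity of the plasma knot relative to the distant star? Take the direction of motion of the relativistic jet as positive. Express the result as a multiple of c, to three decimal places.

With v = 0.216 and u' = 0.842 (in units of c),
u = (u' + v)/(1 + u'v/c²):
u = (0.842 + 0.216) / (1 + 0.842·0.216) = 1.0580/1.1819 = 0.8952

0.895c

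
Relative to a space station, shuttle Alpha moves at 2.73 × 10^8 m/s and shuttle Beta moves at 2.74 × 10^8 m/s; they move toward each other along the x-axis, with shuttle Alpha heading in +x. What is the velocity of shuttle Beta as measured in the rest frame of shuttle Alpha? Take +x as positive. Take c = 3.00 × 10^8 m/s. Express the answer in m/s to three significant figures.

β_A = 0.910, β_B = -0.913 (dividing each by c = 3.00 × 10^8 m/s).
Transform to A's frame with the inverse velocity-addition law: u' = (u − v)/(1 − uv/c²), taking u = β_B and v = β_A.
u' = (-0.913 − 0.910) / (1 − (0.910)(-0.913)) = -1.8233/1.8311 = -0.9957.
u' = -0.9957 × 3.00 × 10^8 m/s.

-2.99 × 10^8 m/s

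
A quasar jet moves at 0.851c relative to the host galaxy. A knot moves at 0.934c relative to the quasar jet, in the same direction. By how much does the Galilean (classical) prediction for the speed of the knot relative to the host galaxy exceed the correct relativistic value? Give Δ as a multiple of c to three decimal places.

Δ = 0.790c

Galilean: u_cl = 0.934 + 0.851 = 1.7850.
Relativistic: u_rel = (0.934 + 0.851) / (1 + 0.934·0.851) = 1.7850/1.7948 = 0.9945.
Δ = 1.7850 − 0.9945 = 0.7905.
(The classical prediction exceeds c; the relativistic result does not.)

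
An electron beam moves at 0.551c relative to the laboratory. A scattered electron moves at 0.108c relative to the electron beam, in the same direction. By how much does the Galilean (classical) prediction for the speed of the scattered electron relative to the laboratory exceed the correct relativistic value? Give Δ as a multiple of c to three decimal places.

Galilean: u_cl = 0.108 + 0.551 = 0.6590.
Relativistic: u_rel = (0.108 + 0.551) / (1 + 0.108·0.551) = 0.6590/1.0595 = 0.6220.
Δ = 0.6590 − 0.6220 = 0.0370.

Δ = 0.037c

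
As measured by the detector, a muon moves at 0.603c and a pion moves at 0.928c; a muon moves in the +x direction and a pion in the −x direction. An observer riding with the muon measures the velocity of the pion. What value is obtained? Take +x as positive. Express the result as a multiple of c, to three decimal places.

-0.982c

β_A = 0.603, β_B = -0.928.
Transform to A's frame with the inverse velocity-addition law: u' = (u − v)/(1 − uv/c²), taking u = β_B and v = β_A.
u' = (-0.928 − 0.603) / (1 − (0.603)(-0.928)) = -1.5310/1.5596 = -0.9817.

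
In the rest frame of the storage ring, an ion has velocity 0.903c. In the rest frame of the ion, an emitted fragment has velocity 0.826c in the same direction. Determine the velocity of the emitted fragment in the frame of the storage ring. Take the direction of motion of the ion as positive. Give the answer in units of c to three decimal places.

0.990c

With v = 0.903 and u' = 0.826 (in units of c),
u = (u' + v)/(1 + u'v/c²):
u = (0.826 + 0.903) / (1 + 0.826·0.903) = 1.7290/1.7459 = 0.9903
(Galilean addition would give +1.729c, exceeding c.)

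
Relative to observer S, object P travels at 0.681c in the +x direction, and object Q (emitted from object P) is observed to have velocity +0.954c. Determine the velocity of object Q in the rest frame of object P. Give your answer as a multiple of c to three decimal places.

+0.779c

Invert the composition law: u' = (u − v)/(1 − uv/c²).
u' = (0.954 − 0.681) / (1 − (0.954)(0.681)) = 0.2730/0.3503 = 0.7793.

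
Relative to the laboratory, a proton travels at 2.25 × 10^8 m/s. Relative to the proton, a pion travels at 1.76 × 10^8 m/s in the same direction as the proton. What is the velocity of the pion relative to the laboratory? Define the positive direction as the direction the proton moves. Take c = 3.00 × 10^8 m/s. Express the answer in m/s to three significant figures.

2.78 × 10^8 m/s

In units of c (dividing by 3.00 × 10^8 m/s): v = 0.750, u' = 0.587.
u = (u' + v)/(1 + u'v/c²):
u = (0.587 + 0.750) / (1 + 0.587·0.750) = 1.3367/1.4400 = 0.9282
Converting back: u = 0.9282 × 3.00 × 10^8 m/s.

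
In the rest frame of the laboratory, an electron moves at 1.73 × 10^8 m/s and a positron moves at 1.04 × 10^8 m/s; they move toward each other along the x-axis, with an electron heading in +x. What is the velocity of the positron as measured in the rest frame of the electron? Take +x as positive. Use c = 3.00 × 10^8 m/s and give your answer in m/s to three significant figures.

-2.31 × 10^8 m/s

β_A = 0.577, β_B = -0.347 (dividing each by c = 3.00 × 10^8 m/s).
Transform to A's frame with the inverse velocity-addition law: u' = (u − v)/(1 − uv/c²), taking u = β_B and v = β_A.
u' = (-0.347 − 0.577) / (1 − (0.577)(-0.347)) = -0.9233/1.1999 = -0.7695.
u' = -0.7695 × 3.00 × 10^8 m/s.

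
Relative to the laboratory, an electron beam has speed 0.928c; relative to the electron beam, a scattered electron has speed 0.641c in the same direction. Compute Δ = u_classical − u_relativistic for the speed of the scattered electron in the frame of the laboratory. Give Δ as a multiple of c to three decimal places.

Δ = 0.585c

Galilean: u_cl = 0.641 + 0.928 = 1.5690.
Relativistic: u_rel = (0.641 + 0.928) / (1 + 0.641·0.928) = 1.5690/1.5948 = 0.9838.
Δ = 1.5690 − 0.9838 = 0.5852.
(The classical prediction exceeds c; the relativistic result does not.)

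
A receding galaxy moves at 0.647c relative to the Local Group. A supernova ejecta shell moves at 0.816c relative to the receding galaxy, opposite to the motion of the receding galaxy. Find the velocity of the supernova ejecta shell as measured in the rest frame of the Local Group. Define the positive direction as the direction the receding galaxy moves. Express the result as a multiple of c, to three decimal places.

-0.358c

With v = 0.647 and u' = -0.816 (in units of c),
u = (u' + v)/(1 + u'v/c²):
u = (-0.816 + 0.647) / (1 + (-0.816)·0.647) = -0.1690/0.4720 = -0.3580
(Galilean addition would give -0.169c.)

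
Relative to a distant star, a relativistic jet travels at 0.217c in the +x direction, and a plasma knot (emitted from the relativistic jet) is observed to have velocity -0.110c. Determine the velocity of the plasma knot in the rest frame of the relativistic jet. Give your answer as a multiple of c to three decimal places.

-0.319c

Invert the composition law: u' = (u − v)/(1 − uv/c²).
u' = (-0.110 − 0.217) / (1 − (-0.110)(0.217)) = -0.3270/1.0239 = -0.3194.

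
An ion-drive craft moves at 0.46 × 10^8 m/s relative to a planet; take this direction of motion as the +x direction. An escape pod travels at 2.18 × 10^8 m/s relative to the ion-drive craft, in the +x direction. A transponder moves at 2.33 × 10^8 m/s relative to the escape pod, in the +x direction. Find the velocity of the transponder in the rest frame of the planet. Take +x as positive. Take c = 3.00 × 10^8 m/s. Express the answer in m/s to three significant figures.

2.91 × 10^8 m/s

Apply u = (u' + v)/(1 + u'v/c²) successively, working outward toward the planet.
(Dividing each given speed by c = 3.00 × 10^8 m/s to work in units of c.)
Start: velocity of the ion-drive craft relative to the planet = 0.1533c.
Compose with the escape pod (u' = 0.727 in the ion-drive craft frame): u_1 = (0.727 + 0.153) / (1 + 0.727·0.153) = 0.8800/1.1114 = 0.7918.
Compose with the transponder (u' = 0.777 in the escape pod frame): u_2 = (0.777 + 0.792) / (1 + 0.777·0.792) = 1.5684/1.6149 = 0.9712.
So u = 0.9712 × 3.00 × 10^8 m/s.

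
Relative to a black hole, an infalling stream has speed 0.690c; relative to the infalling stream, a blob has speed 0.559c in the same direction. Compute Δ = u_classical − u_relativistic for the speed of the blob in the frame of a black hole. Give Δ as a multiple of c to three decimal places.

Δ = 0.348c

Galilean: u_cl = 0.559 + 0.690 = 1.2490.
Relativistic: u_rel = (0.559 + 0.690) / (1 + 0.559·0.690) = 1.2490/1.3857 = 0.9013.
Δ = 1.2490 − 0.9013 = 0.3477.
(The classical prediction exceeds c; the relativistic result does not.)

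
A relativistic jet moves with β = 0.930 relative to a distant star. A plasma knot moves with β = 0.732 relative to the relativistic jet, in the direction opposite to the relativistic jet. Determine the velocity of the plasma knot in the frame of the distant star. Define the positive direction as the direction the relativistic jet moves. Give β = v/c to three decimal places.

β = +0.620

With v = 0.930 and u' = -0.732 (in units of c),
u = (u' + v)/(1 + u'v/c²):
u = (-0.732 + 0.930) / (1 + (-0.732)·0.930) = 0.1980/0.3192 = 0.6202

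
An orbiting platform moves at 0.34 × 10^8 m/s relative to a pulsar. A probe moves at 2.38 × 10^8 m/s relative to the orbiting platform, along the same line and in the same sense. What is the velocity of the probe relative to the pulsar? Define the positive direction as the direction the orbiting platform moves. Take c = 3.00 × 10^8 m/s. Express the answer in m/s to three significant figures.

2.50 × 10^8 m/s

In units of c (dividing by 3.00 × 10^8 m/s): v = 0.113, u' = 0.793.
u = (u' + v)/(1 + u'v/c²):
u = (0.793 + 0.113) / (1 + 0.793·0.113) = 0.9067/1.0899 = 0.8319
Converting back: u = 0.8319 × 3.00 × 10^8 m/s.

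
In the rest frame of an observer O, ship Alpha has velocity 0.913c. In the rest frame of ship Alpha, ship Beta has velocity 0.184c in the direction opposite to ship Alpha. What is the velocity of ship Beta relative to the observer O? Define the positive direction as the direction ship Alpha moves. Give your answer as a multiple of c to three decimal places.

With v = 0.913 and u' = -0.184 (in units of c),
u = (u' + v)/(1 + u'v/c²):
u = (-0.184 + 0.913) / (1 + (-0.184)·0.913) = 0.7290/0.8320 = 0.8762
(Galilean addition would give +0.729c.)

+0.876c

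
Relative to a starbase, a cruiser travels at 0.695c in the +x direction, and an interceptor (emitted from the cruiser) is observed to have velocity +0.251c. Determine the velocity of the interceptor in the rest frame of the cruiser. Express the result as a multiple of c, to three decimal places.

Invert the composition law: u' = (u − v)/(1 − uv/c²).
u' = (0.251 − 0.695) / (1 − (0.251)(0.695)) = -0.4440/0.8256 = -0.5378.

-0.538c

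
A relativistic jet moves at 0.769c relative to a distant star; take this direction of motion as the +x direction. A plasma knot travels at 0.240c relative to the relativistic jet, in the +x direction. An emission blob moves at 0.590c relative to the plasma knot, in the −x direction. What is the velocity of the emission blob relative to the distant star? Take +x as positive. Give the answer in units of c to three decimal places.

+0.526c

Apply u = (u' + v)/(1 + u'v/c²) successively, working outward toward the distant star.
Start: velocity of the relativistic jet relative to the distant star = 0.7690c.
Compose with the plasma knot (u' = 0.240 in the relativistic jet frame): u_1 = (0.240 + 0.769) / (1 + 0.240·0.769) = 1.0090/1.1846 = 0.8518.
Compose with the emission blob (u' = -0.590 in the plasma knot frame): u_2 = (-0.590 + 0.852) / (1 + (-0.590)·0.852) = 0.2618/0.4974 = 0.5263.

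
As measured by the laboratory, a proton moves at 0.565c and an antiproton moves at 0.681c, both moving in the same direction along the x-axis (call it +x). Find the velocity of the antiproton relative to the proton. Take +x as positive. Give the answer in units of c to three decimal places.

β_A = 0.565, β_B = 0.681.
Transform to A's frame with the inverse velocity-addition law: u' = (u − v)/(1 − uv/c²), taking u = β_B and v = β_A.
u' = (0.681 − 0.565) / (1 − (0.565)(0.681)) = 0.1160/0.6152 = 0.1885.

+0.189c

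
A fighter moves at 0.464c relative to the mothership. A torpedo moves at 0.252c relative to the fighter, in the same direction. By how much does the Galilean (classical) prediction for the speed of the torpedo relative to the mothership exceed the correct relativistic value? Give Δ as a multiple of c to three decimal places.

Δ = 0.075c

Galilean: u_cl = 0.252 + 0.464 = 0.7160.
Relativistic: u_rel = (0.252 + 0.464) / (1 + 0.252·0.464) = 0.7160/1.1169 = 0.6410.
Δ = 0.7160 − 0.6410 = 0.0750.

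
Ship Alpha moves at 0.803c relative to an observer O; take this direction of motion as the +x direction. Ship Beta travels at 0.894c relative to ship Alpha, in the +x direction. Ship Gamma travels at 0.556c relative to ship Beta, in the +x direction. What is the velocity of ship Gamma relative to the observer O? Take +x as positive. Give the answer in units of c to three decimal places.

Apply u = (u' + v)/(1 + u'v/c²) successively, working outward toward the observer O.
Start: velocity of ship Alpha relative to the observer O = 0.8030c.
Compose with ship Beta (u' = 0.894 in ship Alpha frame): u_1 = (0.894 + 0.803) / (1 + 0.894·0.803) = 1.6970/1.7179 = 0.9878.
Compose with ship Gamma (u' = 0.556 in ship Beta frame): u_2 = (0.556 + 0.988) / (1 + 0.556·0.988) = 1.5438/1.5492 = 0.9965.

0.997c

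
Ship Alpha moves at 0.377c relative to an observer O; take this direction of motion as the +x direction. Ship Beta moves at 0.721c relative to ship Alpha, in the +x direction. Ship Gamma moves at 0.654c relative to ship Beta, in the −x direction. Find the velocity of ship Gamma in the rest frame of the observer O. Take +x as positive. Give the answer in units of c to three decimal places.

+0.481c

Apply u = (u' + v)/(1 + u'v/c²) successively, working outward toward the observer O.
Start: velocity of ship Alpha relative to the observer O = 0.3770c.
Compose with ship Beta (u' = 0.721 in ship Alpha frame): u_1 = (0.721 + 0.377) / (1 + 0.721·0.377) = 1.0980/1.2718 = 0.8633.
Compose with ship Gamma (u' = -0.654 in ship Beta frame): u_2 = (-0.654 + 0.863) / (1 + (-0.654)·0.863) = 0.2093/0.4354 = 0.4808.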